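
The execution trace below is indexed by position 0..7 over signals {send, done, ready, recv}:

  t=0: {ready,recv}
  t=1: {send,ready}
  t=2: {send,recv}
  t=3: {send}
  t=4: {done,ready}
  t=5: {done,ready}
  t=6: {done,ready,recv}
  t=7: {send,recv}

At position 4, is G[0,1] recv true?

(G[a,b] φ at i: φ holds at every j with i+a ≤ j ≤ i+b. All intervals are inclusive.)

Check recv at every j in [4,5]:
  j=4: false
  j=5: false
Fails at j=4 → formula fails.

False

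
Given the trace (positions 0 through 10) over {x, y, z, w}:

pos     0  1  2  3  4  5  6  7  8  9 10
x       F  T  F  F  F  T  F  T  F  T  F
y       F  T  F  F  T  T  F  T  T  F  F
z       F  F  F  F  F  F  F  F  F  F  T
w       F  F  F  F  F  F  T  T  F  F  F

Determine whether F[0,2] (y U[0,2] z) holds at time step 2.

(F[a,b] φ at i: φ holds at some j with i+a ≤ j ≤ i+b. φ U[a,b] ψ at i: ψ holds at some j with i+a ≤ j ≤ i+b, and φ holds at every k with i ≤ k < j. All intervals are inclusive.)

No

Check (y U[0,2] z) at each j in [2,4]:
  j=2: fails
  j=3: fails
  j=4: fails
No position in the window satisfies it → formula fails.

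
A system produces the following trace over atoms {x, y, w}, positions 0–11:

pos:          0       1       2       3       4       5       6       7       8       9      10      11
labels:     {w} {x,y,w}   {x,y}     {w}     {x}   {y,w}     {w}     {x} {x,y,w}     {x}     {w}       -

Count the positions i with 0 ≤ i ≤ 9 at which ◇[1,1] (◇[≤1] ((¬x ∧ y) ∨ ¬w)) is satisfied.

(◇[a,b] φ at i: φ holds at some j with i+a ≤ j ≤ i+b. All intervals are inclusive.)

10

Evaluate at each i in [0,9]:
  i=0: ✓ (witness j=1)
  i=1: ✓ (witness j=2)
  i=2: ✓ (witness j=3)
  i=3: ✓ (witness j=4)
  i=4: ✓ (witness j=5)
  i=5: ✓ (witness j=6)
  i=6: ✓ (witness j=7)
  i=7: ✓ (witness j=8)
  i=8: ✓ (witness j=9)
  i=9: ✓ (witness j=10)
Positions where it holds: {0, 1, 2, 3, 4, 5, 6, 7, 8, 9} → 10.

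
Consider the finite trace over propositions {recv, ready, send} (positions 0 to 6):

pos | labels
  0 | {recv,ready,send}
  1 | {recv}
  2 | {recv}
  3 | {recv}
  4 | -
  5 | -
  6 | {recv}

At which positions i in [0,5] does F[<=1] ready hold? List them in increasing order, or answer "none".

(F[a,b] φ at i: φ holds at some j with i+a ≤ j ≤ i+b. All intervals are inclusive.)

0

Evaluate at each i in [0,5]:
  i=0: ✓ (witness j=0)
  i=1: ✗ (none in [1,2])
  i=2: ✗ (none in [2,3])
  i=3: ✗ (none in [3,4])
  i=4: ✗ (none in [4,5])
  i=5: ✗ (none in [5,6])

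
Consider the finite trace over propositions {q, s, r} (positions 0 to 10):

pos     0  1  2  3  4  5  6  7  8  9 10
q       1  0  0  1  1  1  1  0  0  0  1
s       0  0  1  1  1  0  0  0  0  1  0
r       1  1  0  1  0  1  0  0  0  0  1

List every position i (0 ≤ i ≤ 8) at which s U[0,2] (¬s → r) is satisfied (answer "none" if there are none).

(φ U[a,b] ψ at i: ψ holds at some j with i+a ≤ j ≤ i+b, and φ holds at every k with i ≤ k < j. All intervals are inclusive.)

Evaluate at each i in [0,8]:
  i=0: ✓ (rhs at j=0)
  i=1: ✓ (rhs at j=1)
  i=2: ✓ (rhs at j=2)
  i=3: ✓ (rhs at j=3)
  i=4: ✓ (rhs at j=4)
  i=5: ✓ (rhs at j=5)
  i=6: ✗ (no rhs in [6,8])
  i=7: ✗ (lhs fails at k=7 before rhs at j=9)
  i=8: ✗ (lhs fails at k=8 before rhs at j=9)

0, 1, 2, 3, 4, 5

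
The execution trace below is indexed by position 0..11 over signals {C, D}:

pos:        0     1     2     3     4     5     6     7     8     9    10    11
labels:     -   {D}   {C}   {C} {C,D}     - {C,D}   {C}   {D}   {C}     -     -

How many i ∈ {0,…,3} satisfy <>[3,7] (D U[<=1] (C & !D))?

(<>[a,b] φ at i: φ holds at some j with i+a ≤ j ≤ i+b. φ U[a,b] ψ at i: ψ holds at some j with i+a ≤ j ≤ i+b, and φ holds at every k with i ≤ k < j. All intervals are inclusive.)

4

Evaluate at each i in [0,3]:
  i=0: ✓ (witness j=3)
  i=1: ✓ (witness j=6)
  i=2: ✓ (witness j=6)
  i=3: ✓ (witness j=6)
Positions where it holds: {0, 1, 2, 3} → 4.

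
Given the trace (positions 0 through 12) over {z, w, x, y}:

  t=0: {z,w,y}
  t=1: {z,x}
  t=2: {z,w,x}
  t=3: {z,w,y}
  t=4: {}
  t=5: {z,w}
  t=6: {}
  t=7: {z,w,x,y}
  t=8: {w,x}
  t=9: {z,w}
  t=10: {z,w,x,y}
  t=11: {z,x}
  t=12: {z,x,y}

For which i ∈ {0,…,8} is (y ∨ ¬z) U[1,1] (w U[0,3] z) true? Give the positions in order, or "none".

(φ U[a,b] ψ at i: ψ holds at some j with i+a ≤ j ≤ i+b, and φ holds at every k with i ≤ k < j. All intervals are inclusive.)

0, 4, 6, 7, 8

Evaluate at each i in [0,8]:
  i=0: ✓ (rhs at j=1; lhs holds on [0,0])
  i=1: ✗ (lhs fails at k=1 before rhs at j=2)
  i=2: ✗ (lhs fails at k=2 before rhs at j=3)
  i=3: ✗ (no rhs in [4,4])
  i=4: ✓ (rhs at j=5; lhs holds on [4,4])
  i=5: ✗ (no rhs in [6,6])
  i=6: ✓ (rhs at j=7; lhs holds on [6,6])
  i=7: ✓ (rhs at j=8; lhs holds on [7,7])
  i=8: ✓ (rhs at j=9; lhs holds on [8,8])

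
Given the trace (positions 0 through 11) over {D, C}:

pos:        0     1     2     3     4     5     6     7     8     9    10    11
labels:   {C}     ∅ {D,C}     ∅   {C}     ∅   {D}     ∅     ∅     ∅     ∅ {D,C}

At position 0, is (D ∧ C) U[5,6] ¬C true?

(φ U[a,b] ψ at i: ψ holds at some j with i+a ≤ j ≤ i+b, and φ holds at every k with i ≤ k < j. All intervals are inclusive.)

Need some j in [5,6] with ¬C, and (D ∧ C) at every k in [0,j-1].
  j=5: ¬C holds, but (D ∧ C) fails at k=0 → not this j.
  j=6: ¬C holds, but (D ∧ C) fails at k=0 → not this j.
No j in the window works → until fails.

Does not hold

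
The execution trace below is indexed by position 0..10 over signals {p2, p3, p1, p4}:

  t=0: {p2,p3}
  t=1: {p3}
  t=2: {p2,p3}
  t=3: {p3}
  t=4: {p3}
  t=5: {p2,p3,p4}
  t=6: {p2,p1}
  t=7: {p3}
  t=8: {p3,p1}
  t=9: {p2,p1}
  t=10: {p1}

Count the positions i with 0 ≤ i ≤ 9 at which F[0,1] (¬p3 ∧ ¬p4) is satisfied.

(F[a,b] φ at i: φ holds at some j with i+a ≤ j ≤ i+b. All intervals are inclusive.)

Evaluate at each i in [0,9]:
  i=0: ✗ (none in [0,1])
  i=1: ✗ (none in [1,2])
  i=2: ✗ (none in [2,3])
  i=3: ✗ (none in [3,4])
  i=4: ✗ (none in [4,5])
  i=5: ✓ (witness j=6)
  i=6: ✓ (witness j=6)
  i=7: ✗ (none in [7,8])
  i=8: ✓ (witness j=9)
  i=9: ✓ (witness j=9)
Positions where it holds: {5, 6, 8, 9} → 4.

4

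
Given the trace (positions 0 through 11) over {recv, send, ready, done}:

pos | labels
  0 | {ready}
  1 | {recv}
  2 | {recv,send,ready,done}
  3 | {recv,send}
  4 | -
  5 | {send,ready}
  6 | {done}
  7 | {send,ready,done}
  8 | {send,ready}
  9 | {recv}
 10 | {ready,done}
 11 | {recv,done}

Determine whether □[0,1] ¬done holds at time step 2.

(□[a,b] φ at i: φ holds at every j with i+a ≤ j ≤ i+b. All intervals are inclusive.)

Check ¬done at every j in [2,3]:
  j=2: false
  j=3: true
Fails at j=2 → formula fails.

Does not hold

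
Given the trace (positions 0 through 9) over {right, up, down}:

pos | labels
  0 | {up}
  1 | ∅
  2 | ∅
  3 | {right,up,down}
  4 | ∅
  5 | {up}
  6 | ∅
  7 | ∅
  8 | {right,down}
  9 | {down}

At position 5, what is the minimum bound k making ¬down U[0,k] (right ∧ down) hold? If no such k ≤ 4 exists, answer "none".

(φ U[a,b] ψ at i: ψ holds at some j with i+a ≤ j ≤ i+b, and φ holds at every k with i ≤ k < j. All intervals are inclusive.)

3

Need earliest j ≥ 5 with (right ∧ down), and ¬down at every k in [5,j-1].
  j=5: rhs fails.
  j=6: rhs fails.
  j=7: rhs fails.
  j=8: rhs holds; lhs holds on [5,7]. k = 3.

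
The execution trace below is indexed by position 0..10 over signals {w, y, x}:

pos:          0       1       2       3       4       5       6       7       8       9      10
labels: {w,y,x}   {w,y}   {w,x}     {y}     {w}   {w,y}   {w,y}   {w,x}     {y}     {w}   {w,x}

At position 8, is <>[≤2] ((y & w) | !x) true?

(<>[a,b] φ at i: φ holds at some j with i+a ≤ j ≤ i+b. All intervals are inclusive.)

Check ((y & w) | !x) at each j in [8,10]:
  j=8: true
  j=9: true
  j=10: false
Found at j=8 → formula holds.

Yes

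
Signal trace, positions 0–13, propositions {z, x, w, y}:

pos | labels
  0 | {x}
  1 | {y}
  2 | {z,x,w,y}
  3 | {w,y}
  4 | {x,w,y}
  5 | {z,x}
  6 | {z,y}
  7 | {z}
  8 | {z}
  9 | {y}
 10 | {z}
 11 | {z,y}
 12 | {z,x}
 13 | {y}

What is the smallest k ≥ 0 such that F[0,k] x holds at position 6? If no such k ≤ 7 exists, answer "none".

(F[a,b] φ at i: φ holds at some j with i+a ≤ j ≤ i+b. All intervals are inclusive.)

6

Scan j = 6,7,… for x:
  j=6: fails
  j=7: fails
  j=8: fails
  j=9: fails
  j=10: fails
  j=11: fails
  j=12: holds
First hit at j=12, so smallest k = 12-6 = 6.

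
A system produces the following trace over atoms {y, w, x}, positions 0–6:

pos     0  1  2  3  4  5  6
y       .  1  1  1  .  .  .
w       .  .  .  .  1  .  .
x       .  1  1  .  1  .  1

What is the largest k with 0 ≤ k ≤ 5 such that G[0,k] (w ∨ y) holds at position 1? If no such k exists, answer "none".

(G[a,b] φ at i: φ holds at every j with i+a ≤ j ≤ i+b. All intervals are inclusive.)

(w ∨ y) must hold from j=1 onward; find where it first fails.
  j=1: holds
  j=2: holds
  j=3: holds
  j=4: holds
  j=5: fails
Holds on [1,4], so largest k = 3.

3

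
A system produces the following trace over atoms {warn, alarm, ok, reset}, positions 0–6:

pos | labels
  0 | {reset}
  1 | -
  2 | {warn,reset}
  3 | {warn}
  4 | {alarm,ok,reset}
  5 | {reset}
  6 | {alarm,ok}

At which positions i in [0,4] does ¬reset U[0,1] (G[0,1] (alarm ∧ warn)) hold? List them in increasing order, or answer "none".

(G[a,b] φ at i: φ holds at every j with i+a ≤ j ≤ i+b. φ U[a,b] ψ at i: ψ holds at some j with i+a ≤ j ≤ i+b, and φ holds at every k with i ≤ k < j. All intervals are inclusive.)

none

Evaluate at each i in [0,4]:
  i=0: ✗ (no rhs in [0,1])
  i=1: ✗ (no rhs in [1,2])
  i=2: ✗ (no rhs in [2,3])
  i=3: ✗ (no rhs in [3,4])
  i=4: ✗ (no rhs in [4,5])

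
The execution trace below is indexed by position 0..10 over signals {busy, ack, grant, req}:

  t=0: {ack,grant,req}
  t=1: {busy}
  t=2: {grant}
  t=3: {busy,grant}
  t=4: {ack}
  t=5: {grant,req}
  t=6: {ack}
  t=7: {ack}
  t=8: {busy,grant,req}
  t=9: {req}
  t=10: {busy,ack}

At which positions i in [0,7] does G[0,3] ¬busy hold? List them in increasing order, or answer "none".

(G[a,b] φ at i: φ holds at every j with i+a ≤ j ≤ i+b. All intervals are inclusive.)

Evaluate at each i in [0,7]:
  i=0: ✗ (fails at j=1)
  i=1: ✗ (fails at j=1)
  i=2: ✗ (fails at j=3)
  i=3: ✗ (fails at j=3)
  i=4: ✓ (all of [4,7])
  i=5: ✗ (fails at j=8)
  i=6: ✗ (fails at j=8)
  i=7: ✗ (fails at j=8)

4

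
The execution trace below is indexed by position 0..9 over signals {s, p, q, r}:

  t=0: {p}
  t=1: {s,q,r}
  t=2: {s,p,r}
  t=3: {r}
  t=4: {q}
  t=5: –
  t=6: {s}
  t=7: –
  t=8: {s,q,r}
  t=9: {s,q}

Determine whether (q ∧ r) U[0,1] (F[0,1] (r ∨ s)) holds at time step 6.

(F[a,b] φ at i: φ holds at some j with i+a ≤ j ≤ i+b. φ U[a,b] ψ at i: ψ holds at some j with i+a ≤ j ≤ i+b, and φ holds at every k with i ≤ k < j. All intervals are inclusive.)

Need some j in [6,7] with F[0,1] (r ∨ s), and (q ∧ r) at every k in [6,j-1].
  j=6: F[0,1] (r ∨ s) holds; no prefix to check → satisfied.

True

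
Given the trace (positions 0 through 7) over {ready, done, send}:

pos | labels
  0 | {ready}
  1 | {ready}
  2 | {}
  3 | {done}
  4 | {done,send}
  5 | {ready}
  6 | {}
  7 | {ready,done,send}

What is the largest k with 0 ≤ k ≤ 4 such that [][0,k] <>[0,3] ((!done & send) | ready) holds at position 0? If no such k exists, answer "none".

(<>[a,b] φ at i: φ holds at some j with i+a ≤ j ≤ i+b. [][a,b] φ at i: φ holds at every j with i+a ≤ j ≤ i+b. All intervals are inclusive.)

<>[0,3] ((!done & send) | ready) must hold from j=0 onward; find where it first fails.
  j=0: holds
  j=1: holds
  j=2: holds
  j=3: holds
  j=4: holds
Holds through j=4; largest k = 4.

4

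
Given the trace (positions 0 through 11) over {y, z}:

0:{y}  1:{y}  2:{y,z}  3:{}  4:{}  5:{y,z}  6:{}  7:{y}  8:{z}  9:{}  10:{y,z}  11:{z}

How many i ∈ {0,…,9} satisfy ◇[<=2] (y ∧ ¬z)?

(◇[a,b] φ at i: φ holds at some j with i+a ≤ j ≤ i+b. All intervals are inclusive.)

5

Evaluate at each i in [0,9]:
  i=0: ✓ (witness j=0)
  i=1: ✓ (witness j=1)
  i=2: ✗ (none in [2,4])
  i=3: ✗ (none in [3,5])
  i=4: ✗ (none in [4,6])
  i=5: ✓ (witness j=7)
  i=6: ✓ (witness j=7)
  i=7: ✓ (witness j=7)
  i=8: ✗ (none in [8,10])
  i=9: ✗ (none in [9,11])
Positions where it holds: {0, 1, 5, 6, 7} → 5.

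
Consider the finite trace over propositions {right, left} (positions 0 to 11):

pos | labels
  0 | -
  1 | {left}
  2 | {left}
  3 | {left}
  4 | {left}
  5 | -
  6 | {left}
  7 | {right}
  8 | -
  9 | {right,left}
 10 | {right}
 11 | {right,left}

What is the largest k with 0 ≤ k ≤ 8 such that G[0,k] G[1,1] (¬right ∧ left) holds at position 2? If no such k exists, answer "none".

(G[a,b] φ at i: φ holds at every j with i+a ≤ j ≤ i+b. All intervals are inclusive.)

G[1,1] (¬right ∧ left) must hold from j=2 onward; find where it first fails.
  j=2: holds
  j=3: holds
  j=4: fails
Holds on [2,3], so largest k = 1.

1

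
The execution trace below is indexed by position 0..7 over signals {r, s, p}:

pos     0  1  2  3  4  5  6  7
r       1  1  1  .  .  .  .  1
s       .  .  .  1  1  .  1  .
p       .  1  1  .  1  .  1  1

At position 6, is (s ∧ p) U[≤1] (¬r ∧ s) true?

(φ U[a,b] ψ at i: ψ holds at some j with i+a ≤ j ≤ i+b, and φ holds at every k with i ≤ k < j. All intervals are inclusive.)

Need some j in [6,7] with (¬r ∧ s), and (s ∧ p) at every k in [6,j-1].
  j=6: (¬r ∧ s) holds; no prefix to check → satisfied.

Holds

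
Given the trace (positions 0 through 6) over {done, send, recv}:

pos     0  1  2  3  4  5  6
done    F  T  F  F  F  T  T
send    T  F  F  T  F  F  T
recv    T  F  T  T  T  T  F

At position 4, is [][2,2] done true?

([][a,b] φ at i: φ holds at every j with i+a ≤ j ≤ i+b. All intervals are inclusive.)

Check done at every j in [6,6]:
  j=6: true
All positions satisfy it → formula holds.

Holds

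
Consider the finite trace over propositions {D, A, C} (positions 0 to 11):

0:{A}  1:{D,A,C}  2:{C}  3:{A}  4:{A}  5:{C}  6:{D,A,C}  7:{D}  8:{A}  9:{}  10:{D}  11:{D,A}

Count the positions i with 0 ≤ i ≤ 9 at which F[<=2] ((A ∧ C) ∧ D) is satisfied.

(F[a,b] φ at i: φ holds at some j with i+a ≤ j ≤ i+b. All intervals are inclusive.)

Evaluate at each i in [0,9]:
  i=0: ✓ (witness j=1)
  i=1: ✓ (witness j=1)
  i=2: ✗ (none in [2,4])
  i=3: ✗ (none in [3,5])
  i=4: ✓ (witness j=6)
  i=5: ✓ (witness j=6)
  i=6: ✓ (witness j=6)
  i=7: ✗ (none in [7,9])
  i=8: ✗ (none in [8,10])
  i=9: ✗ (none in [9,11])
Positions where it holds: {0, 1, 4, 5, 6} → 5.

5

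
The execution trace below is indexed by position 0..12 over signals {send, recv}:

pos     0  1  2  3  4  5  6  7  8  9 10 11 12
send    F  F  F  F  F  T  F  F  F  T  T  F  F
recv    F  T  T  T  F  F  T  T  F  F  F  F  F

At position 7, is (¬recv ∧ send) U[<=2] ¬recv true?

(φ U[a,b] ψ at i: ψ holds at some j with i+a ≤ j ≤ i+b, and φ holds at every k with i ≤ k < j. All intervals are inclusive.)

Need some j in [7,9] with ¬recv, and (¬recv ∧ send) at every k in [7,j-1].
  j=7: ¬recv false.
  j=8: ¬recv holds, but (¬recv ∧ send) fails at k=7 → not this j.
  j=9: ¬recv holds, but (¬recv ∧ send) fails at k=7 → not this j.
No j in the window works → until fails.

False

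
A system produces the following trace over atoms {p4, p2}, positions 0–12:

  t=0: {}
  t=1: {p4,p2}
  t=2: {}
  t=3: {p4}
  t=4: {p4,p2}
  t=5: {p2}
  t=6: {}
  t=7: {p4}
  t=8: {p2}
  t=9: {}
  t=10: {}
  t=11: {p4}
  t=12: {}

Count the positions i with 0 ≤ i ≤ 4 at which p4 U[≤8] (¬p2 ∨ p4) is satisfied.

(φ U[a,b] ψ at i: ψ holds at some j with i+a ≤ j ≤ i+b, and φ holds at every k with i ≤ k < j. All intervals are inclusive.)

Evaluate at each i in [0,4]:
  i=0: ✓ (rhs at j=0)
  i=1: ✓ (rhs at j=1)
  i=2: ✓ (rhs at j=2)
  i=3: ✓ (rhs at j=3)
  i=4: ✓ (rhs at j=4)
Positions where it holds: {0, 1, 2, 3, 4} → 5.

5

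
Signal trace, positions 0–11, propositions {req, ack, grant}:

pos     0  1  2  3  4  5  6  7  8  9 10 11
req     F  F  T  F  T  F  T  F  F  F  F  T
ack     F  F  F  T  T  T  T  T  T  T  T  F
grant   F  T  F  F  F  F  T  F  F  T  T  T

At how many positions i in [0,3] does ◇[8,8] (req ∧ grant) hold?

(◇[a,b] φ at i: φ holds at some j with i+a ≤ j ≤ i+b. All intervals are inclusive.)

1

Evaluate at each i in [0,3]:
  i=0: ✗ (none in [8,8])
  i=1: ✗ (none in [9,9])
  i=2: ✗ (none in [10,10])
  i=3: ✓ (witness j=11)
Positions where it holds: {3} → 1.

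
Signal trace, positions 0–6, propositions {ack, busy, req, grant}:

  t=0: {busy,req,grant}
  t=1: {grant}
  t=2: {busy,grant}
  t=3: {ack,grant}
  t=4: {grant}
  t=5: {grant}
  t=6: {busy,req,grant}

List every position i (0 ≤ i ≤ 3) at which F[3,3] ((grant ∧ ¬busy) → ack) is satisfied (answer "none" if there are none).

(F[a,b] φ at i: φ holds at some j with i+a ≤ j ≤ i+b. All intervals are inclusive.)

Evaluate at each i in [0,3]:
  i=0: ✓ (witness j=3)
  i=1: ✗ (none in [4,4])
  i=2: ✗ (none in [5,5])
  i=3: ✓ (witness j=6)

0, 3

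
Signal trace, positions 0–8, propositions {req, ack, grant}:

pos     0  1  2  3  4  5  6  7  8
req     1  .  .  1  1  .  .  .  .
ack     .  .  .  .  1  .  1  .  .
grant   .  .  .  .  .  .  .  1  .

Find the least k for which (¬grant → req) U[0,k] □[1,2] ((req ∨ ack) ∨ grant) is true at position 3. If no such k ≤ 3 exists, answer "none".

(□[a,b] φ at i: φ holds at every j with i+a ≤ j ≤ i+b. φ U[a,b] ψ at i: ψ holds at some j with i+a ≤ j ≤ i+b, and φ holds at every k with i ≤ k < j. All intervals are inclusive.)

Need earliest j ≥ 3 with □[1,2] ((req ∨ ack) ∨ grant), and (¬grant → req) at every k in [3,j-1].
  j=3: rhs fails.
  j=4: rhs fails.
  j=5: rhs holds; lhs holds on [3,4]. k = 2.

2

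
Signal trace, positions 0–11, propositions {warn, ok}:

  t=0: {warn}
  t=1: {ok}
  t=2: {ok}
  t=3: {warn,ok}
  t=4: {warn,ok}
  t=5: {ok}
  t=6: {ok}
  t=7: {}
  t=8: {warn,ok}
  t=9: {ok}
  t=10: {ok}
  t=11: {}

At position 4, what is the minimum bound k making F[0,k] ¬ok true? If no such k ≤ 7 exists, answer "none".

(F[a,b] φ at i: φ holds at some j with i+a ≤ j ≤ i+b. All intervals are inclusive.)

3

Scan j = 4,5,… for ¬ok:
  j=4: fails
  j=5: fails
  j=6: fails
  j=7: holds
First hit at j=7, so smallest k = 7-4 = 3.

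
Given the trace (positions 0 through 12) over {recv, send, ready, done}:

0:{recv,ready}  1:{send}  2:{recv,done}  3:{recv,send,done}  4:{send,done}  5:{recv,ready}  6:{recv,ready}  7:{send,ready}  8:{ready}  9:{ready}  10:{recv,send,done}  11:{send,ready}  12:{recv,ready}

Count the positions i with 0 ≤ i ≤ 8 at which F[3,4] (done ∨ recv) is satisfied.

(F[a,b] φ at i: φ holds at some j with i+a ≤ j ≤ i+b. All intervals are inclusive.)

Evaluate at each i in [0,8]:
  i=0: ✓ (witness j=3)
  i=1: ✓ (witness j=4)
  i=2: ✓ (witness j=5)
  i=3: ✓ (witness j=6)
  i=4: ✗ (none in [7,8])
  i=5: ✗ (none in [8,9])
  i=6: ✓ (witness j=10)
  i=7: ✓ (witness j=10)
  i=8: ✓ (witness j=12)
Positions where it holds: {0, 1, 2, 3, 6, 7, 8} → 7.

7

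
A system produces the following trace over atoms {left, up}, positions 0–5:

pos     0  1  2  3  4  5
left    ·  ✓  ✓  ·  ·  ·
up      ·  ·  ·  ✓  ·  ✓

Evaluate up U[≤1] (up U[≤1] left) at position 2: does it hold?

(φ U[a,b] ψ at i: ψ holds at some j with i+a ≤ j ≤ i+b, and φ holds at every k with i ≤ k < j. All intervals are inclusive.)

Holds

Need some j in [2,3] with (up U[≤1] left), and up at every k in [2,j-1].
  j=2: (up U[≤1] left) holds; no prefix to check → satisfied.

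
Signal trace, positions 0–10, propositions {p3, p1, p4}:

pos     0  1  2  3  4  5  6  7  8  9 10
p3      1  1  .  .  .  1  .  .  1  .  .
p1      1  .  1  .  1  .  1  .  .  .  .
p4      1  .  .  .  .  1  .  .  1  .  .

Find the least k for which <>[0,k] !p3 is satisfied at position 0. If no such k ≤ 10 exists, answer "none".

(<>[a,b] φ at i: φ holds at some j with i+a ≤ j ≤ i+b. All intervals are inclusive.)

2

Scan j = 0,1,… for !p3:
  j=0: fails
  j=1: fails
  j=2: holds
First hit at j=2, so smallest k = 2-0 = 2.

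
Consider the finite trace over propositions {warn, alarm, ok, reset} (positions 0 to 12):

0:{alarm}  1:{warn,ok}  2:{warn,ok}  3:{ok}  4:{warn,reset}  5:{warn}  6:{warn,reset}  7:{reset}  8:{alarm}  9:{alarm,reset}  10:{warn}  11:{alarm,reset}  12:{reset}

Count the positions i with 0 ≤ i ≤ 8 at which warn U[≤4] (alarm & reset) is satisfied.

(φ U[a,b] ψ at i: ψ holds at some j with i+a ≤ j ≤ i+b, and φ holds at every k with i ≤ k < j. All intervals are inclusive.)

0

Evaluate at each i in [0,8]:
  i=0: ✗ (no rhs in [0,4])
  i=1: ✗ (no rhs in [1,5])
  i=2: ✗ (no rhs in [2,6])
  i=3: ✗ (no rhs in [3,7])
  i=4: ✗ (no rhs in [4,8])
  i=5: ✗ (lhs fails at k=7 before rhs at j=9)
  i=6: ✗ (lhs fails at k=7 before rhs at j=9)
  i=7: ✗ (lhs fails at k=7 before rhs at j=9)
  i=8: ✗ (lhs fails at k=8 before rhs at j=9)
Positions where it holds: {} → 0.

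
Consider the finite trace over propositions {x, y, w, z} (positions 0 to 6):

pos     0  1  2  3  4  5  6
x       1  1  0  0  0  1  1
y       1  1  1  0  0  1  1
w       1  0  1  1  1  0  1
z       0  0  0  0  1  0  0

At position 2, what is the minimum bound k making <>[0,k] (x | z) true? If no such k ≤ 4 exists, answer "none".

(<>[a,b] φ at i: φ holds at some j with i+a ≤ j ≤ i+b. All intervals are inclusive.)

Scan j = 2,3,… for (x | z):
  j=2: fails
  j=3: fails
  j=4: holds
First hit at j=4, so smallest k = 4-2 = 2.

2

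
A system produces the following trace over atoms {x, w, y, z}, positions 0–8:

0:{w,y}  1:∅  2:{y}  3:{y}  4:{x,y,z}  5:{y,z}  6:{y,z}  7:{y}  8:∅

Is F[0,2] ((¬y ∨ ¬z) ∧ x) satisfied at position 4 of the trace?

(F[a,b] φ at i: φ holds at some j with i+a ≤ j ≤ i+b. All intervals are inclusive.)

Check ((¬y ∨ ¬z) ∧ x) at each j in [4,6]:
  j=4: false
  j=5: false
  j=6: false
No position in the window satisfies it → formula fails.

No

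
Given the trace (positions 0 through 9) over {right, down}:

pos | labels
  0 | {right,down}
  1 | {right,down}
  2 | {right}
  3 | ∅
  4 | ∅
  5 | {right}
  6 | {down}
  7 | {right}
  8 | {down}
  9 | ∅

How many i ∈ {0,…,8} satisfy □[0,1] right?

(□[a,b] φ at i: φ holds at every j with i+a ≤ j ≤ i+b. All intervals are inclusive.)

Evaluate at each i in [0,8]:
  i=0: ✓ (all of [0,1])
  i=1: ✓ (all of [1,2])
  i=2: ✗ (fails at j=3)
  i=3: ✗ (fails at j=3)
  i=4: ✗ (fails at j=4)
  i=5: ✗ (fails at j=6)
  i=6: ✗ (fails at j=6)
  i=7: ✗ (fails at j=8)
  i=8: ✗ (fails at j=8)
Positions where it holds: {0, 1} → 2.

2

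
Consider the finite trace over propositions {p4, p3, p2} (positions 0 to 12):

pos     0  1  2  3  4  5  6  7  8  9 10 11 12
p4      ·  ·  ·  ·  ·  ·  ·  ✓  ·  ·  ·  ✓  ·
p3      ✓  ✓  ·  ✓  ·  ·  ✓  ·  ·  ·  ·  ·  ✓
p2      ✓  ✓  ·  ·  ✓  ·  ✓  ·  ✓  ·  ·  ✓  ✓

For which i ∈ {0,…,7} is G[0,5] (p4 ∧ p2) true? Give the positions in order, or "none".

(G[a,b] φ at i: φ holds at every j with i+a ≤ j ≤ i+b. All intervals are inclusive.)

none

Evaluate at each i in [0,7]:
  i=0: ✗ (fails at j=0)
  i=1: ✗ (fails at j=1)
  i=2: ✗ (fails at j=2)
  i=3: ✗ (fails at j=3)
  i=4: ✗ (fails at j=4)
  i=5: ✗ (fails at j=5)
  i=6: ✗ (fails at j=6)
  i=7: ✗ (fails at j=7)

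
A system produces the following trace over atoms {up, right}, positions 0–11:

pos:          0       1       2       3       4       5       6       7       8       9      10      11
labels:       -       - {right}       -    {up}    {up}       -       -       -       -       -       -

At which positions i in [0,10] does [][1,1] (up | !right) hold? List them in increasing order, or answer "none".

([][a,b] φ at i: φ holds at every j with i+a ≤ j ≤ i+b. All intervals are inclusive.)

0, 2, 3, 4, 5, 6, 7, 8, 9, 10

Evaluate at each i in [0,10]:
  i=0: ✓ (all of [1,1])
  i=1: ✗ (fails at j=2)
  i=2: ✓ (all of [3,3])
  i=3: ✓ (all of [4,4])
  i=4: ✓ (all of [5,5])
  i=5: ✓ (all of [6,6])
  i=6: ✓ (all of [7,7])
  i=7: ✓ (all of [8,8])
  i=8: ✓ (all of [9,9])
  i=9: ✓ (all of [10,10])
  i=10: ✓ (all of [11,11])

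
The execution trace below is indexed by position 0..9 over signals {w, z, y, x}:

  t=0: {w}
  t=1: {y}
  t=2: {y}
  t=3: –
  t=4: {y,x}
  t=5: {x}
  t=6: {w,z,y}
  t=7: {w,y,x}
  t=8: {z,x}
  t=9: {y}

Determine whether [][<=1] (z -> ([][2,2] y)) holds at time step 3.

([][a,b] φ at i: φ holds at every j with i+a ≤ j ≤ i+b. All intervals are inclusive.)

Check (z -> ([][2,2] y)) at every j in [3,4]:
  j=3: antecedent false → ✓
  j=4: antecedent false → ✓
All positions satisfy it → formula holds.

Yes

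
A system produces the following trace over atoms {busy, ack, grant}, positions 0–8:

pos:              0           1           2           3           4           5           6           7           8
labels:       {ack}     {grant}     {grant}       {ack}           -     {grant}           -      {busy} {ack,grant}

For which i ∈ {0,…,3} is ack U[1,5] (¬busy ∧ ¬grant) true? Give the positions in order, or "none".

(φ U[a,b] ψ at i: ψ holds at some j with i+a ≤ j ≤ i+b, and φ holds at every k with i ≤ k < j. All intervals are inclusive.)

Evaluate at each i in [0,3]:
  i=0: ✗ (lhs fails at k=1 before rhs at j=3)
  i=1: ✗ (lhs fails at k=1 before rhs at j=3)
  i=2: ✗ (lhs fails at k=2 before rhs at j=3)
  i=3: ✓ (rhs at j=4; lhs holds on [3,3])

3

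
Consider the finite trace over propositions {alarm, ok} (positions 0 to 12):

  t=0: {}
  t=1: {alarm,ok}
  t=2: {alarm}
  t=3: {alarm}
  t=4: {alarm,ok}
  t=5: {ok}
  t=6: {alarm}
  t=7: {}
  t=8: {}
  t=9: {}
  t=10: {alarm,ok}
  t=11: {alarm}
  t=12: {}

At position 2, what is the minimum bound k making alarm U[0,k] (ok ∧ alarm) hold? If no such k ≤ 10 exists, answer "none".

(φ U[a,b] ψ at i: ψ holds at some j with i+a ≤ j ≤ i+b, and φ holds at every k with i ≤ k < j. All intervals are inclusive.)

2

Need earliest j ≥ 2 with (ok ∧ alarm), and alarm at every k in [2,j-1].
  j=2: rhs fails.
  j=3: rhs fails.
  j=4: rhs holds; lhs holds on [2,3]. k = 2.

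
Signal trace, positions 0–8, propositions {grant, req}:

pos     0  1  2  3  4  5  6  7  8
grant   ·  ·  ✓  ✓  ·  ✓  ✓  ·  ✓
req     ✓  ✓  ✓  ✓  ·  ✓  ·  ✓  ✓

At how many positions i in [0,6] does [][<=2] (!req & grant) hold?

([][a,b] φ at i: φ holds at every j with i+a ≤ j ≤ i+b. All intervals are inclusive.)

Evaluate at each i in [0,6]:
  i=0: ✗ (fails at j=0)
  i=1: ✗ (fails at j=1)
  i=2: ✗ (fails at j=2)
  i=3: ✗ (fails at j=3)
  i=4: ✗ (fails at j=4)
  i=5: ✗ (fails at j=5)
  i=6: ✗ (fails at j=7)
Positions where it holds: {} → 0.

0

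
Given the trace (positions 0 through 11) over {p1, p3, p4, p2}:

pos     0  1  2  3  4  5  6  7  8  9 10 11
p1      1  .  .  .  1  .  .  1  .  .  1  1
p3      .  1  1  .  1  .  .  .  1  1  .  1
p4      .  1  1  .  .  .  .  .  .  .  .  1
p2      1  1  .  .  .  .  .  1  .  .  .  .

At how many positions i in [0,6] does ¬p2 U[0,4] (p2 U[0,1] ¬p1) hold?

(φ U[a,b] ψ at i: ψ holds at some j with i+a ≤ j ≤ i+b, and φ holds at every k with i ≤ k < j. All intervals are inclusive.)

7

Evaluate at each i in [0,6]:
  i=0: ✓ (rhs at j=0)
  i=1: ✓ (rhs at j=1)
  i=2: ✓ (rhs at j=2)
  i=3: ✓ (rhs at j=3)
  i=4: ✓ (rhs at j=5; lhs holds on [4,4])
  i=5: ✓ (rhs at j=5)
  i=6: ✓ (rhs at j=6)
Positions where it holds: {0, 1, 2, 3, 4, 5, 6} → 7.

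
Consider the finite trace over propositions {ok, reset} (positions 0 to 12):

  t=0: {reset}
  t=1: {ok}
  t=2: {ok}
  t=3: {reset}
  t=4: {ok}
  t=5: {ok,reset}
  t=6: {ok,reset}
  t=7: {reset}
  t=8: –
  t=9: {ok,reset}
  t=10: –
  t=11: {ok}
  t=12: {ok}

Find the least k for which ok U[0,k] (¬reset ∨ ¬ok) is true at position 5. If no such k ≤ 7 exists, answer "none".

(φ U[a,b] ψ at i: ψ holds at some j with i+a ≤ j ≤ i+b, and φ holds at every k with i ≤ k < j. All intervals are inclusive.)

Need earliest j ≥ 5 with (¬reset ∨ ¬ok), and ok at every k in [5,j-1].
  j=5: rhs fails.
  j=6: rhs fails.
  j=7: rhs holds; lhs holds on [5,6]. k = 2.

2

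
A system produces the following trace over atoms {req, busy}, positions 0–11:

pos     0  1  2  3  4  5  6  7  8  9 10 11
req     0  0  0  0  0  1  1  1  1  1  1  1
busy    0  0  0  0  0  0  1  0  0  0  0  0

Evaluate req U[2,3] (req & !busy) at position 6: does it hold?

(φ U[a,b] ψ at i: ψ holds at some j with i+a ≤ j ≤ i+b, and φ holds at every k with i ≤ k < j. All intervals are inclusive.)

Holds

Need some j in [8,9] with (req & !busy), and req at every k in [6,j-1].
  j=8: (req & !busy) holds; req holds at every k in [6,7] → satisfied.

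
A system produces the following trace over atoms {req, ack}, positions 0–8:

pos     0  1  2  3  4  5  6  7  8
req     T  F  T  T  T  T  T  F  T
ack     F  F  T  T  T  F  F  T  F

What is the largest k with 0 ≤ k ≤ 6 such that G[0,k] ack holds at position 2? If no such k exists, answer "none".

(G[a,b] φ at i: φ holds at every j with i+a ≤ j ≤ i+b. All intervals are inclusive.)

2

ack must hold from j=2 onward; find where it first fails.
  j=2: holds
  j=3: holds
  j=4: holds
  j=5: fails
Holds on [2,4], so largest k = 2.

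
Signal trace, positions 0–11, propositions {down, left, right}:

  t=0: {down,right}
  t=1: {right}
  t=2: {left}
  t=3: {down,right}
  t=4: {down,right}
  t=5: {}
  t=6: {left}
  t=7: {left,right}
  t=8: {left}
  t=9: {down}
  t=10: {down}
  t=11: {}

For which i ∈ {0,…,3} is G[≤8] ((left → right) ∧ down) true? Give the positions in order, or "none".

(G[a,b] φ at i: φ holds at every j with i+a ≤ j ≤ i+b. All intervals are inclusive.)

Evaluate at each i in [0,3]:
  i=0: ✗ (fails at j=1)
  i=1: ✗ (fails at j=1)
  i=2: ✗ (fails at j=2)
  i=3: ✗ (fails at j=5)

none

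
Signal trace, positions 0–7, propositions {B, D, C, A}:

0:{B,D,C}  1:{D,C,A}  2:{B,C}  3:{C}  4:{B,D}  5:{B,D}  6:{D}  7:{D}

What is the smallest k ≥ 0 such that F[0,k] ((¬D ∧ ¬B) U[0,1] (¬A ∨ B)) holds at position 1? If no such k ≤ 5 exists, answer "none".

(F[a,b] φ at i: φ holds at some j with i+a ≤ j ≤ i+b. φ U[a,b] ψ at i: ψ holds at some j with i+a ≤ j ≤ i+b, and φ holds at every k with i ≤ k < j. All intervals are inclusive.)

1

Scan j = 1,2,… for ((¬D ∧ ¬B) U[0,1] (¬A ∨ B)):
  j=1: fails
  j=2: holds
First hit at j=2, so smallest k = 2-1 = 1.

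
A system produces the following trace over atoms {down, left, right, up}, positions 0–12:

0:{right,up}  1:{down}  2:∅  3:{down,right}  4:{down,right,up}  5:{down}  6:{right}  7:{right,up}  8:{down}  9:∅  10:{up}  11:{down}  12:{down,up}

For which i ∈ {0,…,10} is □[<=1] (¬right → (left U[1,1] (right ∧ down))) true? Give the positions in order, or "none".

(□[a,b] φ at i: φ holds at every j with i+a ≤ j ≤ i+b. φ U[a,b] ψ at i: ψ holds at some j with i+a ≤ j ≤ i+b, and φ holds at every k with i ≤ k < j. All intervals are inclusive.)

3, 6

Evaluate at each i in [0,10]:
  i=0: ✗ (fails at j=1)
  i=1: ✗ (fails at j=1)
  i=2: ✗ (fails at j=2)
  i=3: ✓ (all of [3,4])
  i=4: ✗ (fails at j=5)
  i=5: ✗ (fails at j=5)
  i=6: ✓ (all of [6,7])
  i=7: ✗ (fails at j=8)
  i=8: ✗ (fails at j=8)
  i=9: ✗ (fails at j=9)
  i=10: ✗ (fails at j=10)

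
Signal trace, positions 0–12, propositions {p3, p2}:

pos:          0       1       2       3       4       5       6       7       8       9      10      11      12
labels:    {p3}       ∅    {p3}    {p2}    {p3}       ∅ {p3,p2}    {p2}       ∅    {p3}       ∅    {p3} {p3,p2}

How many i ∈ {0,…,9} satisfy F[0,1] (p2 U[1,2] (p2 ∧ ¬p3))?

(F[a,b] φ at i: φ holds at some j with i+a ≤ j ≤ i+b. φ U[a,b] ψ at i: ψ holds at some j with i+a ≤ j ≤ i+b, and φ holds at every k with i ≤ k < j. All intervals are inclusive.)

2

Evaluate at each i in [0,9]:
  i=0: ✗ (none in [0,1])
  i=1: ✗ (none in [1,2])
  i=2: ✗ (none in [2,3])
  i=3: ✗ (none in [3,4])
  i=4: ✗ (none in [4,5])
  i=5: ✓ (witness j=6)
  i=6: ✓ (witness j=6)
  i=7: ✗ (none in [7,8])
  i=8: ✗ (none in [8,9])
  i=9: ✗ (none in [9,10])
Positions where it holds: {5, 6} → 2.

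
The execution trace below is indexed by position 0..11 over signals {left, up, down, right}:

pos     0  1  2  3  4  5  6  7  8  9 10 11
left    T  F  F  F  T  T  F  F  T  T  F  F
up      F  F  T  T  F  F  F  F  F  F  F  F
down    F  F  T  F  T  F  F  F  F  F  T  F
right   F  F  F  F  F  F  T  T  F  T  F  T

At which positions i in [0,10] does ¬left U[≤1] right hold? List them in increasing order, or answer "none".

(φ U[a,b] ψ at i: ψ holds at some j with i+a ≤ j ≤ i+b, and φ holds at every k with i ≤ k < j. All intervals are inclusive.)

Evaluate at each i in [0,10]:
  i=0: ✗ (no rhs in [0,1])
  i=1: ✗ (no rhs in [1,2])
  i=2: ✗ (no rhs in [2,3])
  i=3: ✗ (no rhs in [3,4])
  i=4: ✗ (no rhs in [4,5])
  i=5: ✗ (lhs fails at k=5 before rhs at j=6)
  i=6: ✓ (rhs at j=6)
  i=7: ✓ (rhs at j=7)
  i=8: ✗ (lhs fails at k=8 before rhs at j=9)
  i=9: ✓ (rhs at j=9)
  i=10: ✓ (rhs at j=11; lhs holds on [10,10])

6, 7, 9, 10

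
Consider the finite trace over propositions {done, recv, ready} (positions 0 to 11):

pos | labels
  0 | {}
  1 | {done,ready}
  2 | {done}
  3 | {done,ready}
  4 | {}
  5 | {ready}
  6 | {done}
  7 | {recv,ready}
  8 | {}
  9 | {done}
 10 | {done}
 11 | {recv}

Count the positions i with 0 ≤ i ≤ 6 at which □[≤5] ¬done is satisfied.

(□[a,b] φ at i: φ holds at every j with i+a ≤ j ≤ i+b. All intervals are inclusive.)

Evaluate at each i in [0,6]:
  i=0: ✗ (fails at j=1)
  i=1: ✗ (fails at j=1)
  i=2: ✗ (fails at j=2)
  i=3: ✗ (fails at j=3)
  i=4: ✗ (fails at j=6)
  i=5: ✗ (fails at j=6)
  i=6: ✗ (fails at j=6)
Positions where it holds: {} → 0.

0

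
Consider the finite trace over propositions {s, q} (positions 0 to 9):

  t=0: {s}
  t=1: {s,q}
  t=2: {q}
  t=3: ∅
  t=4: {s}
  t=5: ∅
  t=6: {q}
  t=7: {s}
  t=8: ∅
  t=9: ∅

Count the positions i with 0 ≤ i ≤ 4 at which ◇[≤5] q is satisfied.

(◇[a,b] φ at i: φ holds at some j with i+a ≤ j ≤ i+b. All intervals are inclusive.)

Evaluate at each i in [0,4]:
  i=0: ✓ (witness j=1)
  i=1: ✓ (witness j=1)
  i=2: ✓ (witness j=2)
  i=3: ✓ (witness j=6)
  i=4: ✓ (witness j=6)
Positions where it holds: {0, 1, 2, 3, 4} → 5.

5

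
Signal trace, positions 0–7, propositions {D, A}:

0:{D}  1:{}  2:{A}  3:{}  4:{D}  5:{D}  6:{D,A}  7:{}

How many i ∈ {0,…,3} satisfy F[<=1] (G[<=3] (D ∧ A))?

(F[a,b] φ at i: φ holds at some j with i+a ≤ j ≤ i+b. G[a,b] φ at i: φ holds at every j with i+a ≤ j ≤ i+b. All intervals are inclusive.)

Evaluate at each i in [0,3]:
  i=0: ✗ (none in [0,1])
  i=1: ✗ (none in [1,2])
  i=2: ✗ (none in [2,3])
  i=3: ✗ (none in [3,4])
Positions where it holds: {} → 0.

0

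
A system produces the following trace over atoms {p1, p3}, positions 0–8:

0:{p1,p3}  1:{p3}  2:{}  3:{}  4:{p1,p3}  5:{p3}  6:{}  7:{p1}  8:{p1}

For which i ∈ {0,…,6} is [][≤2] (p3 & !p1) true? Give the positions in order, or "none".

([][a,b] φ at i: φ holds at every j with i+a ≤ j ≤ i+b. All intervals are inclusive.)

none

Evaluate at each i in [0,6]:
  i=0: ✗ (fails at j=0)
  i=1: ✗ (fails at j=2)
  i=2: ✗ (fails at j=2)
  i=3: ✗ (fails at j=3)
  i=4: ✗ (fails at j=4)
  i=5: ✗ (fails at j=6)
  i=6: ✗ (fails at j=6)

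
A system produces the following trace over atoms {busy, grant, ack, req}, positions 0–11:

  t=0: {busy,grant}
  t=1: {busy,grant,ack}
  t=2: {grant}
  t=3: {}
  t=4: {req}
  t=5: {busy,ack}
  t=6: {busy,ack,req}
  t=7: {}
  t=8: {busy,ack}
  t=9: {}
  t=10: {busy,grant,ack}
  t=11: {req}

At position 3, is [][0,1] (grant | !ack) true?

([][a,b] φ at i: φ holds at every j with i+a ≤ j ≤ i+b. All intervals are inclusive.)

Check (grant | !ack) at every j in [3,4]:
  j=3: true
  j=4: true
All positions satisfy it → formula holds.

Holds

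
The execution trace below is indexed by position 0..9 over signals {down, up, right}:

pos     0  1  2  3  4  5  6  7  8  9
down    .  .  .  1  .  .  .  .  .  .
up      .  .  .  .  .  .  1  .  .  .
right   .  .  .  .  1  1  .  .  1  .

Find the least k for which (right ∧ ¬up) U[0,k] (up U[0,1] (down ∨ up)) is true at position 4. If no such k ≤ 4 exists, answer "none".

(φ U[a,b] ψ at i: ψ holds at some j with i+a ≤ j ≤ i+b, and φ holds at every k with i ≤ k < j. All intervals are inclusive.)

Need earliest j ≥ 4 with (up U[0,1] (down ∨ up)), and (right ∧ ¬up) at every k in [4,j-1].
  j=4: rhs fails.
  j=5: rhs fails.
  j=6: rhs holds; lhs holds on [4,5]. k = 2.

2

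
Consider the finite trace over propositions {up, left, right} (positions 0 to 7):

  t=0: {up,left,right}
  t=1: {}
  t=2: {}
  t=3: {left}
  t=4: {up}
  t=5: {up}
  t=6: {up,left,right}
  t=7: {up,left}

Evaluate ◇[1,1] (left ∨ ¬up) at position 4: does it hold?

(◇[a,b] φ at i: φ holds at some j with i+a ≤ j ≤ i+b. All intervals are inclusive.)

Does not hold

Check (left ∨ ¬up) at each j in [5,5]:
  j=5: false
No position in the window satisfies it → formula fails.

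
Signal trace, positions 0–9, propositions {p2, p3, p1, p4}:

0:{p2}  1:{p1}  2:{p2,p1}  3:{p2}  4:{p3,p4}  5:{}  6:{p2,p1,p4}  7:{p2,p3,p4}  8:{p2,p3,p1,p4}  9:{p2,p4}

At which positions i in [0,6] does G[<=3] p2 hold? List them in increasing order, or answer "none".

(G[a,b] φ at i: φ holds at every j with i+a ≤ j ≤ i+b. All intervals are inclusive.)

6

Evaluate at each i in [0,6]:
  i=0: ✗ (fails at j=1)
  i=1: ✗ (fails at j=1)
  i=2: ✗ (fails at j=4)
  i=3: ✗ (fails at j=4)
  i=4: ✗ (fails at j=4)
  i=5: ✗ (fails at j=5)
  i=6: ✓ (all of [6,9])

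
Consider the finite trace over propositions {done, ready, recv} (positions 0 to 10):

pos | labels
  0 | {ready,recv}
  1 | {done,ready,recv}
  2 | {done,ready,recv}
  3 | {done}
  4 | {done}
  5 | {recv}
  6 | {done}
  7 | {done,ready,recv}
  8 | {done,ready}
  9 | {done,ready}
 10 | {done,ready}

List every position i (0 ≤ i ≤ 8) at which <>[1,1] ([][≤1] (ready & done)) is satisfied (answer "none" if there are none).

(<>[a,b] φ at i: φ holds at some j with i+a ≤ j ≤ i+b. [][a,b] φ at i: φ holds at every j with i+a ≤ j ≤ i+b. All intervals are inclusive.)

Evaluate at each i in [0,8]:
  i=0: ✓ (witness j=1)
  i=1: ✗ (none in [2,2])
  i=2: ✗ (none in [3,3])
  i=3: ✗ (none in [4,4])
  i=4: ✗ (none in [5,5])
  i=5: ✗ (none in [6,6])
  i=6: ✓ (witness j=7)
  i=7: ✓ (witness j=8)
  i=8: ✓ (witness j=9)

0, 6, 7, 8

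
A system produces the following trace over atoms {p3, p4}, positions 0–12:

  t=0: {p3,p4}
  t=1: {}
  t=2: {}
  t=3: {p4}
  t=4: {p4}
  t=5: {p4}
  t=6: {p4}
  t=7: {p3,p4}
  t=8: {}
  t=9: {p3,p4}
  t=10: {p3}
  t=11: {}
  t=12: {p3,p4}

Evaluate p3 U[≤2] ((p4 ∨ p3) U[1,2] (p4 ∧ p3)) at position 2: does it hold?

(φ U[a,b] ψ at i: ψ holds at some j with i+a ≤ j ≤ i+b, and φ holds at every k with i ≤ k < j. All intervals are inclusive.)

Need some j in [2,4] with ((p4 ∨ p3) U[1,2] (p4 ∧ p3)), and p3 at every k in [2,j-1].
  j=2: ((p4 ∨ p3) U[1,2] (p4 ∧ p3)) — fails.
  j=3: ((p4 ∨ p3) U[1,2] (p4 ∧ p3)) — fails.
  j=4: ((p4 ∨ p3) U[1,2] (p4 ∧ p3)) — fails.
No j in the window works → until fails.

No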